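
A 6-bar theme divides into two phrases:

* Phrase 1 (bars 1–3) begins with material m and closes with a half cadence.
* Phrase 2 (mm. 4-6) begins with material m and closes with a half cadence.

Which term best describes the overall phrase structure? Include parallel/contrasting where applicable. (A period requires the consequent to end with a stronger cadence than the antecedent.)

Both phrases have the same opening (m) and the same cadence (half cadence): the second is a restatement, not a consequent, so this is a repeated phrase rather than a period.

repeated phrase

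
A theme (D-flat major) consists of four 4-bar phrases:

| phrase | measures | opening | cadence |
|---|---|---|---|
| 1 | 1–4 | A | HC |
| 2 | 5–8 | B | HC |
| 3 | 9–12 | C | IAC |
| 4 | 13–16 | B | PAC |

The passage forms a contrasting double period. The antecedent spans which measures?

In a double period the four phrases pair into a large antecedent (phrases 1–2, ending half cadence) and a large consequent (phrases 3–4, ending perfect authentic cadence). The antecedent spans measures 1–8.

measures 1–8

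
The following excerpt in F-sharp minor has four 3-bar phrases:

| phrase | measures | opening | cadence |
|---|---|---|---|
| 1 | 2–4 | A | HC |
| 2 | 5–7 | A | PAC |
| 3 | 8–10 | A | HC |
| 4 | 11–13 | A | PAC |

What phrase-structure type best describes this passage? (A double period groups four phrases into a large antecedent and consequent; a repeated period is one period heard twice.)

repeated period

The cadence pattern HC–PAC–HC–PAC is weak–strong twice, and phrases 3–4 restate phrases 1–2: a period heard twice, not a double period (which would end weakly at phrase 2).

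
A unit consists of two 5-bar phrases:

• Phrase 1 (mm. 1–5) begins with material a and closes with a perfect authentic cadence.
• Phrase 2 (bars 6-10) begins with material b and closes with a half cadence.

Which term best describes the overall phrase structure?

phrase group

The second phrase closes with a half cadence, which is not stronger than the first phrase's perfect authentic cadence; without a weak→strong cadential pair there is no antecedent–consequent relationship, so this is a phrase group rather than a period.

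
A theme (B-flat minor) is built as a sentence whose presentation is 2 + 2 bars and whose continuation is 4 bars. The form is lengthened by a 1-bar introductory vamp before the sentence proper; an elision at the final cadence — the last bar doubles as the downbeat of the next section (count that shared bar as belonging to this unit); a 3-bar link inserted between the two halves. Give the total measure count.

12 measures

Basic sentence: 2 + 2 + 4 = 8 bars.
8 (basic form) + 1 (introduction) + 3 (link) = 12.
The elision shares a bar with the next section but does not change this unit's count.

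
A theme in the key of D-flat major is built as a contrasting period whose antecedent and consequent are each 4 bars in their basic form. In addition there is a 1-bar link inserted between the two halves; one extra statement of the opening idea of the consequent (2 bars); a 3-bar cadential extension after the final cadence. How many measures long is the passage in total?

Basic contrasting period: 4 + 4 = 8 bars.
8 (basic form) + 1 (link) + 2 (extra statement) + 3 (cadential extension) = 14.

14 measures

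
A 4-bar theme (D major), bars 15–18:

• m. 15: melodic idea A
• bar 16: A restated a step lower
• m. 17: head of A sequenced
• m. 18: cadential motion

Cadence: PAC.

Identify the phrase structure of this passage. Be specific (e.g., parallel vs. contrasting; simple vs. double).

sentence

Basic idea (m. 15) + its repetition (m. 16) form the presentation; fragmentation and cadence (mm. 17–18) form the continuation — the 4-bar whole is a sentence.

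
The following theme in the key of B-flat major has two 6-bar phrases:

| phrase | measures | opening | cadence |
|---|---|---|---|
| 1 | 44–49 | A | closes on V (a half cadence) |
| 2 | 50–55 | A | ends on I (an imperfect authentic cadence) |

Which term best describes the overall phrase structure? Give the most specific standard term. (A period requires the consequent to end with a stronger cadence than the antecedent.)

parallel period

Phrase 1 ends with a half cadence (weaker) and phrase 2 with an imperfect authentic cadence (stronger): antecedent + consequent = a period.
The two phrases open with the same material (A / A), so the period is parallel.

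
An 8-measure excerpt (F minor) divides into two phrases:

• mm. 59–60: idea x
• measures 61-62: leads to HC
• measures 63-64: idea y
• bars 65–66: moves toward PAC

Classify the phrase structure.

contrasting period

Phrase 1 ends with a half cadence (weaker) and phrase 2 with a perfect authentic cadence (stronger): antecedent + consequent = a period.
The two phrases open with different material (x / y), so the period is contrasting.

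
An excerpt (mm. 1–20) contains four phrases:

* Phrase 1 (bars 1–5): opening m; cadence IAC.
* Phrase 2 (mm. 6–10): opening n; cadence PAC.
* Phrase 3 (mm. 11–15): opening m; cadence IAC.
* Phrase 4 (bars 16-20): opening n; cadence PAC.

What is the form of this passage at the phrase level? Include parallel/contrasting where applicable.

repeated period

The cadence pattern IAC–PAC–IAC–PAC is weak–strong twice, and phrases 3–4 restate phrases 1–2: a period heard twice, not a double period (which would end weakly at phrase 2).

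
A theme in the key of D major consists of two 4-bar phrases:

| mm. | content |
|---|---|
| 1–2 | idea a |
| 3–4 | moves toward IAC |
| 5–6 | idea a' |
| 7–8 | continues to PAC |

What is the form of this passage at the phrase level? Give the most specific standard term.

parallel period

Phrase 1 ends with an imperfect authentic cadence (weaker) and phrase 2 with a perfect authentic cadence (stronger): antecedent + consequent = a period.
The two phrases open with the same material (a / a'), so the period is parallel.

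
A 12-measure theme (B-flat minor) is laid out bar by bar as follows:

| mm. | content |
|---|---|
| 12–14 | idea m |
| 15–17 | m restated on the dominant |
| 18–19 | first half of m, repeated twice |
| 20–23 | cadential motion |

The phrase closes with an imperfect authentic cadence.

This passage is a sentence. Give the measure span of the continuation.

After the presentation (measures 12–17), the continuation covers the fragmentation through the cadence: mm. 18–23.

measures 18–23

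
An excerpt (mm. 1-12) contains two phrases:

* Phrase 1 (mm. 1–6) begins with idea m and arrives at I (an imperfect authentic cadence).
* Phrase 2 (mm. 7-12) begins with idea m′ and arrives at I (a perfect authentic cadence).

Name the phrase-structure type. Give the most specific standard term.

Phrase 1 ends with an imperfect authentic cadence (weaker) and phrase 2 with a perfect authentic cadence (stronger): antecedent + consequent = a period.
The two phrases open with the same material (m / m′), so the period is parallel.

parallel period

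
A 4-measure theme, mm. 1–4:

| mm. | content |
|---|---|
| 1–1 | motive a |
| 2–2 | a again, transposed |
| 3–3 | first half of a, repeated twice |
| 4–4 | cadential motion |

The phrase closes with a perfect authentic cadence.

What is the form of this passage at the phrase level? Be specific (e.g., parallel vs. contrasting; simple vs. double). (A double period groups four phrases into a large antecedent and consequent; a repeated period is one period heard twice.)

sentence

Basic idea (m. 1) + its repetition (m. 2) form the presentation; fragmentation and cadence (bars 3–4) form the continuation — the 4-bar whole is a sentence.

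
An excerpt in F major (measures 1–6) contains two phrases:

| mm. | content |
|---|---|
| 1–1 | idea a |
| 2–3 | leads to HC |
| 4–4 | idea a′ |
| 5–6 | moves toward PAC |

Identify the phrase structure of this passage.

parallel period

Phrase 1 ends with a half cadence (weaker) and phrase 2 with a perfect authentic cadence (stronger): antecedent + consequent = a period.
The two phrases open with the same material (a / a′), so the period is parallel.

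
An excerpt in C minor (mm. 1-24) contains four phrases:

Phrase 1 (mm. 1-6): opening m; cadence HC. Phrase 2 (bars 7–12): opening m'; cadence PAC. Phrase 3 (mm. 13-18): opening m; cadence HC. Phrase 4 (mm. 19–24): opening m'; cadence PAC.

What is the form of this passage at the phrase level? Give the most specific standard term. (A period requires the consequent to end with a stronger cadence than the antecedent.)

repeated period

The cadence pattern HC–PAC–HC–PAC is weak–strong twice, and phrases 3–4 restate phrases 1–2: a period heard twice, not a double period (which would end weakly at phrase 2).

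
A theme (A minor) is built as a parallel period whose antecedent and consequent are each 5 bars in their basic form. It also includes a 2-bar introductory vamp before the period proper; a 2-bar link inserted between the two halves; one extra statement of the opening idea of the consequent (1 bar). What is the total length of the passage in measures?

Basic parallel period: 5 + 5 = 10 bars.
10 (basic form) + 2 (introduction) + 2 (link) + 1 (extra statement) = 15.

15 measures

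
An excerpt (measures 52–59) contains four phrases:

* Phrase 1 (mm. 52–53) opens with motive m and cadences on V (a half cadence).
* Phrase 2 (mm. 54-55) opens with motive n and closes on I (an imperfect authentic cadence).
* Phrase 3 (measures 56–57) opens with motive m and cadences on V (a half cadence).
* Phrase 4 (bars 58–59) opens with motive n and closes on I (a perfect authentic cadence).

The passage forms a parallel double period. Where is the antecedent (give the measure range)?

In a double period the four phrases pair into a large antecedent (phrases 1–2, ending imperfect authentic cadence) and a large consequent (phrases 3–4, ending perfect authentic cadence). The antecedent spans measures 52-55.

measures 52–55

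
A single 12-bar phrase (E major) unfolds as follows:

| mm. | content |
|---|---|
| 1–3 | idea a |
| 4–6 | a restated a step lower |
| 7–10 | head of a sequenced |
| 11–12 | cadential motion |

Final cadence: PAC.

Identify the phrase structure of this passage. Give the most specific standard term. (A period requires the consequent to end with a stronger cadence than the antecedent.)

sentence

Basic idea (mm. 1-3) + its repetition (mm. 4–6) form the presentation; fragmentation and cadence (measures 7-12) form the continuation — the 12-bar whole is a sentence.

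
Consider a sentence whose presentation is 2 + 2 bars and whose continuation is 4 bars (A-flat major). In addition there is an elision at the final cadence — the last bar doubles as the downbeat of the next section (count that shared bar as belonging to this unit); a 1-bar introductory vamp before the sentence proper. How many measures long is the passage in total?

9 measures

Basic sentence: 2 + 2 + 4 = 8 bars.
8 (basic form) + 1 (introduction) = 9.
The elision shares a bar with the next section but does not change this unit's count.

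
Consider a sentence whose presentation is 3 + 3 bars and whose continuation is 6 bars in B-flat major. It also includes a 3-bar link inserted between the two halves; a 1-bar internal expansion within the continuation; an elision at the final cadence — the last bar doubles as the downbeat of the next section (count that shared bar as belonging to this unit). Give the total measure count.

16 measures

Basic sentence: 3 + 3 + 6 = 12 bars.
12 (basic form) + 3 (link) + 1 (internal expansion) = 16.
The elision shares a bar with the next section but does not change this unit's count.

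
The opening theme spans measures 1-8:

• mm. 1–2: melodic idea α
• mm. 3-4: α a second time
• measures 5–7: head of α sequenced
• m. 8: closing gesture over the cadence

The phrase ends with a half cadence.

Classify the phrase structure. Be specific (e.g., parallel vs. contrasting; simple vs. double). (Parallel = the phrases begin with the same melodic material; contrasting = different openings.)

sentence

Basic idea (bars 1-2) + its repetition (bars 3–4) form the presentation; fragmentation and cadence (mm. 5–8) form the continuation — the 8-bar whole is a sentence.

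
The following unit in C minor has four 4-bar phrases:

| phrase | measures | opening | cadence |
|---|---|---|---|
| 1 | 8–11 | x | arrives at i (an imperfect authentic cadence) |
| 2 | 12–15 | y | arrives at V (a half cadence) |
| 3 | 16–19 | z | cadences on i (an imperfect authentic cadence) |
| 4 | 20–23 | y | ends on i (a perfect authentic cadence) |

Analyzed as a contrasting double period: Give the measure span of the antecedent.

In a double period the four phrases pair into a large antecedent (phrases 1–2, ending half cadence) and a large consequent (phrases 3–4, ending perfect authentic cadence). The antecedent spans bars 8-15.

measures 8–15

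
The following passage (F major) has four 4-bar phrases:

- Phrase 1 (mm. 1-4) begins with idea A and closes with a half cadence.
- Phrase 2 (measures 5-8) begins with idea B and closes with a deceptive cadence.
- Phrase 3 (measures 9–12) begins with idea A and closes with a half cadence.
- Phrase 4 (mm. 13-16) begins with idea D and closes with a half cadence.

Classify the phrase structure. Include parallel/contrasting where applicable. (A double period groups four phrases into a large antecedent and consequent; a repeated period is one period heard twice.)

phrase group

Phrase 4 ends with a half cadence, no stronger than phrase 2's deceptive cadence, so the four phrases do not form a double period; nor do phrases 3–4 duplicate 1–2, so it is not a repeated period. With no phrase reaching a conclusive cadence, the passage is a phrase group.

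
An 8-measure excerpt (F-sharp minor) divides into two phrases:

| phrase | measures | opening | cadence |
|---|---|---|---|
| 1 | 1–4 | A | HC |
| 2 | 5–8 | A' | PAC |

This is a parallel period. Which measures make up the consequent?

measures 5–8

The phrase ending with the weaker cadence (half cadence) is the antecedent; the one ending more conclusively (perfect authentic cadence) is the consequent. The consequent is measures 5–8.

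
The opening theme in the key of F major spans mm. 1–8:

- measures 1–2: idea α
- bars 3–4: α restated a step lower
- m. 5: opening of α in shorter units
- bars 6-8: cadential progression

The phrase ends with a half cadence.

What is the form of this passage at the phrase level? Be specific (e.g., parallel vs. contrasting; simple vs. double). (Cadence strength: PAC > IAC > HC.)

sentence

Basic idea (measures 1–2) + its repetition (mm. 3-4) form the presentation; fragmentation and cadence (measures 5–8) form the continuation — the 8-bar whole is a sentence.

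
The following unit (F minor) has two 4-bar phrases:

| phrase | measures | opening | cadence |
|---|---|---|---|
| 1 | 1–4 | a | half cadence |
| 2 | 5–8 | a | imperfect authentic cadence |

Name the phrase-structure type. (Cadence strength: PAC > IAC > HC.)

parallel period

Phrase 1 ends with a half cadence (weaker) and phrase 2 with an imperfect authentic cadence (stronger): antecedent + consequent = a period.
The two phrases open with the same material (a / a), so the period is parallel.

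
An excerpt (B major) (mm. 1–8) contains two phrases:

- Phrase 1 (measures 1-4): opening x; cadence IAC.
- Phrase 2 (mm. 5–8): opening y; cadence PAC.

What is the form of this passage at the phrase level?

Phrase 1 ends with an imperfect authentic cadence (weaker) and phrase 2 with a perfect authentic cadence (stronger): antecedent + consequent = a period.
The two phrases open with different material (x / y), so the period is contrasting.

contrasting period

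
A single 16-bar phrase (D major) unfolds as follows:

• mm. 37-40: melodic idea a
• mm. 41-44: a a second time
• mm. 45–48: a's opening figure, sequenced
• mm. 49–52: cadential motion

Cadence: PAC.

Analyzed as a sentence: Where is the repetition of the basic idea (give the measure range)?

measures 41–44

The presentation of a sentence is the basic idea (bars 37-40) plus its repetition (mm. 41–44); the repetition of the basic idea is therefore bars 41–44.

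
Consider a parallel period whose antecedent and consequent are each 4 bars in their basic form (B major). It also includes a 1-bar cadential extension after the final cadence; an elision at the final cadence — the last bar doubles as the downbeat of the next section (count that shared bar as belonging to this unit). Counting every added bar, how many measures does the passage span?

Basic parallel period: 4 + 4 = 8 bars.
8 (basic form) + 1 (cadential extension) = 9.
The elision shares a bar with the next section but does not change this unit's count.

9 measures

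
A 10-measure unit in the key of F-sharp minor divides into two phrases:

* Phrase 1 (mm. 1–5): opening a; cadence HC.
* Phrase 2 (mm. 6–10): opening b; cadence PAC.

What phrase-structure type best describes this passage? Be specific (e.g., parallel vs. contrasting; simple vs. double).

Phrase 1 ends with a half cadence (weaker) and phrase 2 with a perfect authentic cadence (stronger): antecedent + consequent = a period.
The two phrases open with different material (a / b), so the period is contrasting.

contrasting period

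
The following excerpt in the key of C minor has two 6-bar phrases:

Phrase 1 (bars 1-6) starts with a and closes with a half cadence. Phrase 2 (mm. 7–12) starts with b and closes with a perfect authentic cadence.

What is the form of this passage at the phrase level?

contrasting period

Phrase 1 ends with a half cadence (weaker) and phrase 2 with a perfect authentic cadence (stronger): antecedent + consequent = a period.
The two phrases open with different material (a / b), so the period is contrasting.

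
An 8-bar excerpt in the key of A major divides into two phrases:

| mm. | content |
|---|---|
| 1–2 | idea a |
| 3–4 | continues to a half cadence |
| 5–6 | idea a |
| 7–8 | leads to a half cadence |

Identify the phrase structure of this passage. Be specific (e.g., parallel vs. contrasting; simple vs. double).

Both phrases have the same opening (a) and the same cadence (half cadence): the second is a restatement, not a consequent, so this is a repeated phrase rather than a period.

repeated phrase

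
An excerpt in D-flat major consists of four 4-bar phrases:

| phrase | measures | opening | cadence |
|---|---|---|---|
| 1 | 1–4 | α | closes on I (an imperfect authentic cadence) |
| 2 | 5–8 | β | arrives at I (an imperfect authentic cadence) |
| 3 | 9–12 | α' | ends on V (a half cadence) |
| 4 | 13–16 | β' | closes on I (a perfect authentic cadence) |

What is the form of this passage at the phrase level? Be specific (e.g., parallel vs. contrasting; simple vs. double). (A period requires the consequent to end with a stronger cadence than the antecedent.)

Four phrases in two halves: the first half (mm. 1–8) ends with an imperfect authentic cadence, the second (bars 9–16) with a perfect authentic cadence — a large antecedent–consequent pair, i.e. a double period.
Phrase 3 begins with the same material as phrase 1, making it parallel.

parallel double period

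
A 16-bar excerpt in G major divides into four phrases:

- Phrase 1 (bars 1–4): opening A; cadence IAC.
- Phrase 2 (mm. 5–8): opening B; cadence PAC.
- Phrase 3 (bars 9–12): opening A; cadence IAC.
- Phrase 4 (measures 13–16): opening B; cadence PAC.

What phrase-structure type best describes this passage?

repeated period

The cadence pattern IAC–PAC–IAC–PAC is weak–strong twice, and phrases 3–4 restate phrases 1–2: a period heard twice, not a double period (which would end weakly at phrase 2).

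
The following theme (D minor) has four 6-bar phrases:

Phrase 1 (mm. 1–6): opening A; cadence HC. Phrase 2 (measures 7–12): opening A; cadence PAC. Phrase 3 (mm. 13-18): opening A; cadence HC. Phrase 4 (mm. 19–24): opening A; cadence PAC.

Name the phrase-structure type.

repeated period

The cadence pattern HC–PAC–HC–PAC is weak–strong twice, and phrases 3–4 restate phrases 1–2: a period heard twice, not a double period (which would end weakly at phrase 2).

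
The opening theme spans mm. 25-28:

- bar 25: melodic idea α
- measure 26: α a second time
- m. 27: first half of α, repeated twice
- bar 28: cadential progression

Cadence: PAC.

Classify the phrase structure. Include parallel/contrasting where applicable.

sentence

Basic idea (measure 25) + its repetition (bar 26) form the presentation; fragmentation and cadence (mm. 27–28) form the continuation — the 4-bar whole is a sentence.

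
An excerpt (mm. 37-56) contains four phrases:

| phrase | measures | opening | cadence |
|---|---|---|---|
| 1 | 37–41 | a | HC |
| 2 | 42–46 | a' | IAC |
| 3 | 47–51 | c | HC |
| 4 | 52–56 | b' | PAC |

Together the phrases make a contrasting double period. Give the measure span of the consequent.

measures 47–56

In a double period the first pair of phrases (ending imperfect authentic cadence) is the large antecedent and the second pair (ending perfect authentic cadence) is the large consequent; the consequent is measures 47–56.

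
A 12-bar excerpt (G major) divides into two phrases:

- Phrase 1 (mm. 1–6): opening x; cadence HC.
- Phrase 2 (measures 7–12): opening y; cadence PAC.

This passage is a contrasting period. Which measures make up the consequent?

measures 7–12

The antecedent is the phrase ending with the weaker cadence (half cadence, phrase 1) and the consequent the one ending more conclusively (perfect authentic cadence, phrase 2); the consequent is mm. 7–12.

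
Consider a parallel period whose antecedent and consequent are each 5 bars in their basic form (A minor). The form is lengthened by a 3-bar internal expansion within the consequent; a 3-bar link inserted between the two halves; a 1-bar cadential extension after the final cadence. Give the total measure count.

17 measures

Basic parallel period: 5 + 5 = 10 bars.
10 (basic form) + 3 (internal expansion) + 3 (link) + 1 (cadential extension) = 17.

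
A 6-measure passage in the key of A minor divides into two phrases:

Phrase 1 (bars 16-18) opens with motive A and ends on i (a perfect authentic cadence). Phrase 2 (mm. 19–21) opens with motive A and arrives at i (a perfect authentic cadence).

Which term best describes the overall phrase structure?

repeated phrase

Both phrases have the same opening (A) and the same cadence (perfect authentic cadence): the second is a restatement, not a consequent, so this is a repeated phrase rather than a period.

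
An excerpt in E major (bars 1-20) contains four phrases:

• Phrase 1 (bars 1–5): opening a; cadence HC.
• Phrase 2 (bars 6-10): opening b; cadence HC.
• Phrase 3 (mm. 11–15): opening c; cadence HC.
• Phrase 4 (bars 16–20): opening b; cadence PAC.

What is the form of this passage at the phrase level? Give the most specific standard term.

Four phrases in two halves: the first half (mm. 1–10) ends with a half cadence, the second (measures 11–20) with a perfect authentic cadence — a large antecedent–consequent pair, i.e. a double period.
Phrase 3 begins with different material from phrase 1, making it contrasting.

contrasting double period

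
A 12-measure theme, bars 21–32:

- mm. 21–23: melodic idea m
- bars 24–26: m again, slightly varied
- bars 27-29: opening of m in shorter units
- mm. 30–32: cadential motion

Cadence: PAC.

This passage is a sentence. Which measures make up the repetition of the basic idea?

measures 24–26

The presentation of a sentence is the basic idea (bars 21-23) plus its repetition (mm. 24–26); the repetition of the basic idea is therefore mm. 24-26.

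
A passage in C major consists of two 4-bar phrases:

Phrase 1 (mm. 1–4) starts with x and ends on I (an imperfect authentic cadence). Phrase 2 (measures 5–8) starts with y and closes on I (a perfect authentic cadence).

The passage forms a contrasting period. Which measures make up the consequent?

The phrase ending with the weaker cadence (imperfect authentic cadence) is the antecedent; the one ending more conclusively (perfect authentic cadence) is the consequent. The consequent is measures 5–8.

measures 5–8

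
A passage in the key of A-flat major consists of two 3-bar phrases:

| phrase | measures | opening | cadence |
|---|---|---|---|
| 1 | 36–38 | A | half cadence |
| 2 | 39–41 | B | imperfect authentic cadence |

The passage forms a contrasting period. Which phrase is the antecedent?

phrase 1

The phrase ending with the weaker cadence (half cadence) is the antecedent; the one ending more conclusively (imperfect authentic cadence) is the consequent. The antecedent is phrase 1.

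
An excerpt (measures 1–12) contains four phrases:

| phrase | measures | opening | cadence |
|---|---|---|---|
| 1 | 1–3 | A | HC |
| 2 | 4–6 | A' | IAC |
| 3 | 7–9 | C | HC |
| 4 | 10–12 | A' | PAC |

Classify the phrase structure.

contrasting double period

Four phrases in two halves: the first half (mm. 1-6) ends with an imperfect authentic cadence, the second (mm. 7-12) with a perfect authentic cadence — a large antecedent–consequent pair, i.e. a double period.
Phrase 3 begins with different material from phrase 1, making it contrasting.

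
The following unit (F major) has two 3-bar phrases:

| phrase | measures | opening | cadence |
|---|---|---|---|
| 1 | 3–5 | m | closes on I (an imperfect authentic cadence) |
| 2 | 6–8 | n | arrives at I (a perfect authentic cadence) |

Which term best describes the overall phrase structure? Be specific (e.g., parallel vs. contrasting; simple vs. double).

Phrase 1 ends with an imperfect authentic cadence (weaker) and phrase 2 with a perfect authentic cadence (stronger): antecedent + consequent = a period.
The two phrases open with different material (m / n), so the period is contrasting.

contrasting period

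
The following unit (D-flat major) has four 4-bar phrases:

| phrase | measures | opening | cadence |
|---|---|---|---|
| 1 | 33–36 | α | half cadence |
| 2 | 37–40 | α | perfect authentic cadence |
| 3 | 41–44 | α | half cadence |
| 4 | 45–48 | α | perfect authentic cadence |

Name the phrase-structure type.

repeated period

The cadence pattern HC–PAC–HC–PAC is weak–strong twice, and phrases 3–4 restate phrases 1–2: a period heard twice, not a double period (which would end weakly at phrase 2).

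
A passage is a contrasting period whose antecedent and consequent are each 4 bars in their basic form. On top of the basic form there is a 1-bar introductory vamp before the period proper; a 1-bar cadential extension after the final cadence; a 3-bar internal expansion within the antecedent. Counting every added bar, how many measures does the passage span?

Basic contrasting period: 4 + 4 = 8 bars.
8 (basic form) + 1 (introduction) + 1 (cadential extension) + 3 (internal expansion) = 13.

13 measures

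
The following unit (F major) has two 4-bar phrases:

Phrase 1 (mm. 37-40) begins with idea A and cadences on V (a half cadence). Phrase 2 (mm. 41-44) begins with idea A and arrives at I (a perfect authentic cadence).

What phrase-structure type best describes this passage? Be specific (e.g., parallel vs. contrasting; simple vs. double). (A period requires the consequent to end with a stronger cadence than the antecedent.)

Phrase 1 ends with a half cadence (weaker) and phrase 2 with a perfect authentic cadence (stronger): antecedent + consequent = a period.
The two phrases open with the same material (A / A), so the period is parallel.

parallel period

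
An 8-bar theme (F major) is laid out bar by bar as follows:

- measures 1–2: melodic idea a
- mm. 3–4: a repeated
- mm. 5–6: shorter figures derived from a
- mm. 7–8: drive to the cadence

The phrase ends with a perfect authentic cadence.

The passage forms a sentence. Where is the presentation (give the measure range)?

measures 1–4

The presentation of a sentence is the basic idea (bars 1–2) plus its repetition (measures 3-4); the presentation is therefore bars 1–4.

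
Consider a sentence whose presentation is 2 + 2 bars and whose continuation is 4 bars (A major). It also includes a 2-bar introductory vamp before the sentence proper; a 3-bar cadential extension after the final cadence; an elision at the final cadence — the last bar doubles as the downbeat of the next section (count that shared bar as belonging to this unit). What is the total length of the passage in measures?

Basic sentence: 2 + 2 + 4 = 8 bars.
8 (basic form) + 2 (introduction) + 3 (cadential extension) = 13.
The elision shares a bar with the next section but does not change this unit's count.

13 measures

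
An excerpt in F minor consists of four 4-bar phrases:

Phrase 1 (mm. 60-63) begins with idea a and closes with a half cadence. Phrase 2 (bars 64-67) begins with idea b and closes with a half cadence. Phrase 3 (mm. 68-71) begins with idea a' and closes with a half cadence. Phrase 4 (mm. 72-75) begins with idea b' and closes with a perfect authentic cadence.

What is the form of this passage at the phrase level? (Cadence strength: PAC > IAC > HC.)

Four phrases in two halves: the first half (measures 60-67) ends with a half cadence, the second (measures 68-75) with a perfect authentic cadence — a large antecedent–consequent pair, i.e. a double period.
Phrase 3 begins with the same material as phrase 1, making it parallel.

parallel double period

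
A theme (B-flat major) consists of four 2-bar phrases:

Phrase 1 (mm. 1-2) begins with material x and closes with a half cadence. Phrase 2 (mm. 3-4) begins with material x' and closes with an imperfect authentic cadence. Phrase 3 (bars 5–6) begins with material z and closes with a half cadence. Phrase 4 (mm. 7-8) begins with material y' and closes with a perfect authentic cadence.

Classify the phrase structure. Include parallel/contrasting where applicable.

contrasting double period

Four phrases in two halves: the first half (bars 1-4) ends with an imperfect authentic cadence, the second (mm. 5–8) with a perfect authentic cadence — a large antecedent–consequent pair, i.e. a double period.
Phrase 3 begins with different material from phrase 1, making it contrasting.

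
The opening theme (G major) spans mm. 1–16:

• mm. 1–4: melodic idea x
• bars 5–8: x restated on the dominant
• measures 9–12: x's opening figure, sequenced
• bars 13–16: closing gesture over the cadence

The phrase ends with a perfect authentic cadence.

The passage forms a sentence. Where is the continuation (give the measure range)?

measures 9–16

After the presentation (bars 1–8), the continuation covers the fragmentation through the cadence: mm. 9-16.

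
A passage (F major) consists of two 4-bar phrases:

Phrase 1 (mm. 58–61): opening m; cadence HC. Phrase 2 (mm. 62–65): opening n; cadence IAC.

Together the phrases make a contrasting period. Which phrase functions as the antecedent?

The phrase ending with the weaker cadence (half cadence) is the antecedent; the one ending more conclusively (imperfect authentic cadence) is the consequent. The antecedent is phrase 1.

phrase 1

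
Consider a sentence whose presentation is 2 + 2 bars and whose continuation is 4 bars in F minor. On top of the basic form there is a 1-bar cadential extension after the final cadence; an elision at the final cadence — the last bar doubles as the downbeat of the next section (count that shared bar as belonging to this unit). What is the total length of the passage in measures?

Basic sentence: 2 + 2 + 4 = 8 bars.
8 (basic form) + 1 (cadential extension) = 9.
The elision shares a bar with the next section but does not change this unit's count.

9 measures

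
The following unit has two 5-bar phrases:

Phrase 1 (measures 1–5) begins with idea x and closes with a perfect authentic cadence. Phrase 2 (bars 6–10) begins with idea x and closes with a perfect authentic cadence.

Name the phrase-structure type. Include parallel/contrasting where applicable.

repeated phrase

Both phrases have the same opening (x) and the same cadence (perfect authentic cadence): the second is a restatement, not a consequent, so this is a repeated phrase rather than a period.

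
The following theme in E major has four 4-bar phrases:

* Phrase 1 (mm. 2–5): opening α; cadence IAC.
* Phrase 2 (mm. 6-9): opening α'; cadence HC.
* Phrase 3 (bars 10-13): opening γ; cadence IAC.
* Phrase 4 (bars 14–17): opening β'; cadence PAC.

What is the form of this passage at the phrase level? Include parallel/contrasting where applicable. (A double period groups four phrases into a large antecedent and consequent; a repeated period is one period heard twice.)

contrasting double period

Four phrases in two halves: the first half (mm. 2–9) ends with a half cadence, the second (bars 10–17) with a perfect authentic cadence — a large antecedent–consequent pair, i.e. a double period.
Phrase 3 begins with different material from phrase 1, making it contrasting.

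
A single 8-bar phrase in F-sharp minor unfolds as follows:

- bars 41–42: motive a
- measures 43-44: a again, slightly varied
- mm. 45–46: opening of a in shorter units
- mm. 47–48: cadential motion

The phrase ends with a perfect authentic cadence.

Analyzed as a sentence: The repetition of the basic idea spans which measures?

The presentation of a sentence is the basic idea (mm. 41–42) plus its repetition (measures 43–44); the repetition of the basic idea is therefore mm. 43–44.

measures 43–44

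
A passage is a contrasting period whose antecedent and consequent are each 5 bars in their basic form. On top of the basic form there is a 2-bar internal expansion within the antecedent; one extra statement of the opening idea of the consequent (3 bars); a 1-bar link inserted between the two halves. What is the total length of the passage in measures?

Basic contrasting period: 5 + 5 = 10 bars.
10 (basic form) + 2 (internal expansion) + 3 (extra statement) + 1 (link) = 16.

16 measures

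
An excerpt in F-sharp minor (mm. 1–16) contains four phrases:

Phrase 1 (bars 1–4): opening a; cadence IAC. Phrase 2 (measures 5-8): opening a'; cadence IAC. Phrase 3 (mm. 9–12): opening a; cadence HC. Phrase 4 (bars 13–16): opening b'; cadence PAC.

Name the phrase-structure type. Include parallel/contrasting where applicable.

parallel double period

Four phrases in two halves: the first half (bars 1–8) ends with an imperfect authentic cadence, the second (mm. 9-16) with a perfect authentic cadence — a large antecedent–consequent pair, i.e. a double period.
Phrase 3 begins with the same material as phrase 1, making it parallel.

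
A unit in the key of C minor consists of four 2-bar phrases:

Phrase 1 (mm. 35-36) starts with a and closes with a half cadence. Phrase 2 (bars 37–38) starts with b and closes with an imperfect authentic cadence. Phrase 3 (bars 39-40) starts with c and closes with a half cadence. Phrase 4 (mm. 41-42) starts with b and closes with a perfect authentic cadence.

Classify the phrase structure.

contrasting double period

Four phrases in two halves: the first half (mm. 35-38) ends with an imperfect authentic cadence, the second (measures 39-42) with a perfect authentic cadence — a large antecedent–consequent pair, i.e. a double period.
Phrase 3 begins with different material from phrase 1, making it contrasting.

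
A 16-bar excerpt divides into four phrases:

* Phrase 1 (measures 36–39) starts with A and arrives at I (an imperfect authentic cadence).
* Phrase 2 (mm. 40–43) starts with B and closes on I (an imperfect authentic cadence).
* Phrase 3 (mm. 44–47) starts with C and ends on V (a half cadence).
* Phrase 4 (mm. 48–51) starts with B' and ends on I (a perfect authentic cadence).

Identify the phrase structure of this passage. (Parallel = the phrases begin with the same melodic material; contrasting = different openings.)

contrasting double period

Four phrases in two halves: the first half (bars 36–43) ends with an imperfect authentic cadence, the second (mm. 44-51) with a perfect authentic cadence — a large antecedent–consequent pair, i.e. a double period.
Phrase 3 begins with different material from phrase 1, making it contrasting.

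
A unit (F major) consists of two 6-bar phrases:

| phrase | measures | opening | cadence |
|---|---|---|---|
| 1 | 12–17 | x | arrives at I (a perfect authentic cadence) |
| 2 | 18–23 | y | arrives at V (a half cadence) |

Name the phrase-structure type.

The second phrase closes with a half cadence, which is not stronger than the first phrase's perfect authentic cadence; without a weak→strong cadential pair there is no antecedent–consequent relationship, so this is a phrase group rather than a period.

phrase group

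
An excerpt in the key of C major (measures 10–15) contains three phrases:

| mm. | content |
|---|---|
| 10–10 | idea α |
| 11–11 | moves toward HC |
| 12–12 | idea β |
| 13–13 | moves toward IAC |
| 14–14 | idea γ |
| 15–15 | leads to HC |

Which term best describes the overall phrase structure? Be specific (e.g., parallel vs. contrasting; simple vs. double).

phrase group

The final phrase closes with a half cadence, which is not stronger than the preceding imperfect authentic cadence; the 3 phrases lack an overall antecedent–consequent design and so form a phrase group.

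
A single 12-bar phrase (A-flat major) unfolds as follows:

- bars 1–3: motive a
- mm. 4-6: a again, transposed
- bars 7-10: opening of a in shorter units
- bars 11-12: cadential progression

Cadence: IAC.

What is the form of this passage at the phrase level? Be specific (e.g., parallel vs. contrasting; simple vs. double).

sentence

Basic idea (bars 1-3) + its repetition (mm. 4-6) form the presentation; fragmentation and cadence (bars 7–12) form the continuation — the 12-bar whole is a sentence.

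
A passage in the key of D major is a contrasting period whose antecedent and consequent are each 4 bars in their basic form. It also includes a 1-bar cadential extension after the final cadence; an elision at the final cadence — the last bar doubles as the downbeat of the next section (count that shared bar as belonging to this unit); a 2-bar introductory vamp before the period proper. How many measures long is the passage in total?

Basic contrasting period: 4 + 4 = 8 bars.
8 (basic form) + 1 (cadential extension) + 2 (introduction) = 11.
The elision shares a bar with the next section but does not change this unit's count.

11 measures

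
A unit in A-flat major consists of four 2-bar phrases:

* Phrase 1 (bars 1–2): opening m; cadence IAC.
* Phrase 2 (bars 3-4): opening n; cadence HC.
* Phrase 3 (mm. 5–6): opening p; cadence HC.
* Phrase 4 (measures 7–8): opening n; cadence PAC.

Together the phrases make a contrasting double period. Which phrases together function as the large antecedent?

phrases 1 and 2

In a double period the first pair of phrases (ending half cadence) is the large antecedent and the second pair (ending perfect authentic cadence) is the large consequent; the antecedent is phrases 1 and 2.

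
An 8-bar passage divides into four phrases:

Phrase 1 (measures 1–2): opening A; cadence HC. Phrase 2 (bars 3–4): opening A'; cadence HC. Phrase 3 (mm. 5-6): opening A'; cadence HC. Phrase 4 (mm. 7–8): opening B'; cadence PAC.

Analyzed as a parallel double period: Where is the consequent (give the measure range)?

measures 5–8

In a double period the four phrases pair into a large antecedent (phrases 1–2, ending half cadence) and a large consequent (phrases 3–4, ending perfect authentic cadence). The consequent spans mm. 5–8.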